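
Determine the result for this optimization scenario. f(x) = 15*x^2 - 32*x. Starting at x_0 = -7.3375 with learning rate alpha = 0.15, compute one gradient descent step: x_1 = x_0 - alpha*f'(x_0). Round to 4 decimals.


We compute the gradient at x_0 and apply the update.
f'(x) = 30*x - 32
f'(-7.3375) = 30*-7.3375 - 32 = -252.125
x_1 = -7.3375 - 0.15*-252.125 = 30.4813


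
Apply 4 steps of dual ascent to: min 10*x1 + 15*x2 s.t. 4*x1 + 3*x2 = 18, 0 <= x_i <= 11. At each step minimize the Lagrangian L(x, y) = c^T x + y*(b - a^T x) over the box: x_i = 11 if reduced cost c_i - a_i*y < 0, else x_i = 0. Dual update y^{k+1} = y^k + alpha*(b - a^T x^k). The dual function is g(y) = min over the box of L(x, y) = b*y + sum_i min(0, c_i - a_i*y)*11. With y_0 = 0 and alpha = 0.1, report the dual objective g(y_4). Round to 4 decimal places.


Dual ascent for LP: min 10*x1 + 15*x2, 4*x1 + 3*x2 = 18, 0 <= x_i <= 11
Step 1: y^k = 0.0, reduced costs: (10.0, 15.0)
  x^k = (0.0, 0.0), subgradient = b - a^T x = 18.0
  y^{k+1} = 0.0 + 0.1*18.0 = 1.8
Step 2: y^k = 1.8, reduced costs: (2.8, 9.6)
  x^k = (0.0, 0.0), subgradient = b - a^T x = 18.0
  y^{k+1} = 1.8 + 0.1*18.0 = 3.6
Step 3: y^k = 3.6, reduced costs: (-4.4, 4.2)
  x^k = (11.0, 0.0), subgradient = b - a^T x = -26.0
  y^{k+1} = 3.6 + 0.1*-26.0 = 1.0
Step 4: y^k = 1.0, reduced costs: (6.0, 12.0)
  x^k = (0.0, 0.0), subgradient = b - a^T x = 18.0
  y^{k+1} = 1.0 + 0.1*18.0 = 2.8
Dual objective at y_4 = 2.8: reduced costs (-1.2, 6.6), box minimizer x = (11.0, 0.0)
g(y_4) = b*y + (c1 - a1*y)*x1 + (c2 - a2*y)*x2 = 18*2.8 + (-1.2)*11.0 + 6.6*0.0 = 50.4 - 13.2 + 0.0 = 37.2


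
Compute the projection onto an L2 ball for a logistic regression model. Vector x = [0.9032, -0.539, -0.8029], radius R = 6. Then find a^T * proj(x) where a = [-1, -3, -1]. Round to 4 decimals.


Step 1: Compute ||x|| (intermediates to 6 decimals).
||x|| = sqrt(0.9032^2 + (-0.539)^2 + (-0.8029)^2) = 1.323231
Step 2: Project.
Since ||x|| <= R, proj = x (no scaling needed).
proj(x) = [0.9032, -0.539, -0.8029]
Step 3: Dot product.
a^T * proj(x) = -1*0.9032 - 3*(-0.539) - 1*(-0.8029) = 1.5167


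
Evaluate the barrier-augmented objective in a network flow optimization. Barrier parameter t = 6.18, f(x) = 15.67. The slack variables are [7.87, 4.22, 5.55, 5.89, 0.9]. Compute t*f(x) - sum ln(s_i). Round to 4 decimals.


Step 1: Compute log-barrier.
ln values: [2.0631, 1.4398, 1.7138, 1.7733, -0.1054]
phi = -(2.0631 + 1.4398 + 1.7138 + 1.7733 - 0.1054) = -6.8846
Step 2: Compute augmented objective.
t*f(x) = 6.18*15.67 = 96.8406
Total = 96.8406 - 6.8846 = 89.956


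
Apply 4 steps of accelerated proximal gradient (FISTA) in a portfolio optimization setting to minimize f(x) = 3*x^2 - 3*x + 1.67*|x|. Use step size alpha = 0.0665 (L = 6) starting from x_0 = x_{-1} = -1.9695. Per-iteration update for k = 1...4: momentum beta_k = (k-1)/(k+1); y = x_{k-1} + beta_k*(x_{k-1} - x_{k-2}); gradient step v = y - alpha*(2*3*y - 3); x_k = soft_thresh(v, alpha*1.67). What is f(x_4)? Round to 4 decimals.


FISTA on f(x) = 3*x^2 - 3*x + 1.67*|x|
L = 6, alpha = 0.0665
Iteration 1: beta = 0.0, y = -1.9695 + 0.0*(-1.9695 + 1.9695) = -1.9695
  grad(y) = -14.817, v = y - alpha*grad = -0.9842
  prox(v) = soft_thresh(-0.9842, 0.1111) = -0.8731
Iteration 2: beta = 0.3333, y = -0.8731 + 0.3333*(-0.8731 + 1.9695) = -0.5077
  grad(y) = -6.0459, v = y - alpha*grad = -0.1056
  prox(v) = soft_thresh(-0.1056, 0.1111) = 0.0
Iteration 3: beta = 0.5, y = 0.0 + 0.5*(0.0 + 0.8731) = 0.4366
  grad(y) = -0.3807, v = y - alpha*grad = 0.4619
  prox(v) = soft_thresh(0.4619, 0.1111) = 0.3508
Iteration 4: beta = 0.6, y = 0.3508 + 0.6*(0.3508 - 0.0) = 0.5613
  grad(y) = 0.3678, v = y - alpha*grad = 0.5368
  prox(v) = soft_thresh(0.5368, 0.1111) = 0.4258
f(x_4) = 3*0.4258^2 - 3*0.4258 + 1.67*|0.4258| = -0.0224


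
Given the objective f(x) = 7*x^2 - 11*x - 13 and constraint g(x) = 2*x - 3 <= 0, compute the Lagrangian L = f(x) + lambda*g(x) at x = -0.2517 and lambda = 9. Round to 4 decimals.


Step 1: Evaluate f(x).
f(-0.2517) = 7*(-0.2517)^2 - 11*(-0.2517) - 13 = -9.7878
Step 2: Evaluate g(x).
g(-0.2517) = 2*-0.2517 - 3 = -3.5034
Step 3: Compute Lagrangian.
L = -9.7878 + 9*-3.5034 = -41.3184


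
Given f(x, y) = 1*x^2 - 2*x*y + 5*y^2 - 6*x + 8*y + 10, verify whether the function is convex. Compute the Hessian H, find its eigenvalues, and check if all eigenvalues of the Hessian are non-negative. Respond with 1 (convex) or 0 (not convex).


The Hessian of f(x,y) = 1*x^2 - 2*x*y + 5*y^2 - 6*x + 8*y + 10 is:
H = [[2, -2], [-2, 10]]
Trace = 2 + 10 = 12
Determinant = 2*10 - (-2)^2 = 16
Discriminant = (12)^2 - 4*16 = 80.0
Eigenvalues: lambda_1 = 1.5279, lambda_2 = 10.4721
The function is convex.

1


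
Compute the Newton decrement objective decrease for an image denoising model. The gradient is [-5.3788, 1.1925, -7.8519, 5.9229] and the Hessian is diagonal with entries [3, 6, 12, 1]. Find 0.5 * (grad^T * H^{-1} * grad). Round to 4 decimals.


Step 1: H is diagonal, so H^(-1) * g = [-1.7929, 0.1988, -0.6543, 5.9229].
Step 2: g^T H^(-1) g = sum_i g_i^2 / H_ii
  = (-5.3788)^2/3 + (1.1925)^2/6 + (-7.8519)^2/12 + (5.9229)^2/1
  = 9.6438 + 0.237 + 5.1377 + 35.0807 = 50.0993
Step 3: Objective decrease = 0.5 * g^T H^(-1) g = 25.0496


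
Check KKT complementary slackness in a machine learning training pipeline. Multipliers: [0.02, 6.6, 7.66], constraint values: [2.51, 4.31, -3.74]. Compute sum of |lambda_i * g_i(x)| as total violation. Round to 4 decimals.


KKT complementary slackness check:
lambda_1 * g_1 = 0.02 * 2.51 = 0.0502
lambda_2 * g_2 = 6.6 * 4.31 = 28.446
lambda_3 * g_3 = 7.66 * -3.74 = -28.6484
Total violation = 0.0502 + 28.446 + 28.6484 = 57.1446


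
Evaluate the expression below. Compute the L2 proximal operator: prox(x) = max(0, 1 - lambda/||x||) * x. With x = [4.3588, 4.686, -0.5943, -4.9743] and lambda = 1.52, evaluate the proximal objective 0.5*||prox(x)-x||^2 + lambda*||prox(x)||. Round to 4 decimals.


Step 1: Compute ||x||.
||x|| = 8.1274
Step 2: Compute scaling factor.
scale = max(0, 1 - 1.52/8.1274) = 0.813
Step 3: prox(x) = [3.5436, 3.8096, -0.4832, -4.044]
||prox(x)|| = 6.6074
Step 4: Proximal objective.
0.5*||prox-x||^2 = 1.1552
lambda*||prox|| = 10.0432
Total = 11.1984


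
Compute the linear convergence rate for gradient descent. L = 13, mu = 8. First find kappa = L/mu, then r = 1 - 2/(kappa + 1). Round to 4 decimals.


Step 1: Compute the condition number.
kappa = L/mu = 13/8 = 1.625
Step 2: Compute the convergence rate.
r = 1 - 2/(kappa + 1) = 1 - 2*mu/(L + mu) = (L - mu)/(L + mu) = 5/21 = 0.2381


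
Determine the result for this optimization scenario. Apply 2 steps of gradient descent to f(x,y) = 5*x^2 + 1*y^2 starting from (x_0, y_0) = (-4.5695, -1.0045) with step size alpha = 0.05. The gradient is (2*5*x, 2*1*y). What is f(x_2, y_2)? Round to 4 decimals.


Gradient descent on f(x,y) = 5*x^2 + 1*y^2.
Starting point: (-4.5695, -1.0045), alpha = 0.05
Step 1: grad_x = 2*5*-4.5695 = -45.695, grad_y = 2*1*-1.0045 = -2.009
  x_1 = -4.5695 - 0.05*-45.695 = -2.2848
  y_1 = -1.0045 - 0.05*-2.009 = -0.9041
Step 2: grad_x = 2*5*-2.2848 = -22.8475, grad_y = 2*1*-0.9041 = -1.8081
  x_2 = -2.2848 - 0.05*-22.8475 = -1.1424
  y_2 = -0.9041 - 0.05*-1.8081 = -0.8136
f(-1.1424, -0.8136) = 5*(-1.1424)^2 + 1*(-0.8136)^2 = 7.1871


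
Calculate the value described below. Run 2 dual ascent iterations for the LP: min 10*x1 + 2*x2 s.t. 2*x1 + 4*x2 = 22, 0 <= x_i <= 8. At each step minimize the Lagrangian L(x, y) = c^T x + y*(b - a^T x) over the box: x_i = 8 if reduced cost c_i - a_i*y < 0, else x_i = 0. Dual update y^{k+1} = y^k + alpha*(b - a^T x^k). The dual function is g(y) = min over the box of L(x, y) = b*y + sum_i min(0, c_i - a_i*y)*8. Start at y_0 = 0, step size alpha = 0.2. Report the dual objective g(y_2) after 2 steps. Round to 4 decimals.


Dual ascent for LP: min 10*x1 + 2*x2, 2*x1 + 4*x2 = 22, 0 <= x_i <= 8
Step 1: y^k = 0.0, reduced costs: (10.0, 2.0)
  x^k = (0.0, 0.0), subgradient = b - a^T x = 22.0
  y^{k+1} = 0.0 + 0.2*22.0 = 4.4
Step 2: y^k = 4.4, reduced costs: (1.2, -15.6)
  x^k = (0.0, 8.0), subgradient = b - a^T x = -10.0
  y^{k+1} = 4.4 + 0.2*-10.0 = 2.4
Dual objective at y_2 = 2.4: reduced costs (5.2, -7.6), box minimizer x = (0.0, 8.0)
g(y_2) = b*y + (c1 - a1*y)*x1 + (c2 - a2*y)*x2 = 22*2.4 + 5.2*0.0 + (-7.6)*8.0 = 52.8 + 0.0 - 60.8 = -8.0


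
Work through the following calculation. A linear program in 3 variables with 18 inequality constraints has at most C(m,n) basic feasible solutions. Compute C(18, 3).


Each vertex corresponds to some choice of n active constraints out of m, so the number of vertices is at most C(m, n) = m! / (n!(m-n)!).
m = 18, n = 3
Numerator: 18 * 17 * 16
Denominator: 3! = 6
C(18, 3) = 816


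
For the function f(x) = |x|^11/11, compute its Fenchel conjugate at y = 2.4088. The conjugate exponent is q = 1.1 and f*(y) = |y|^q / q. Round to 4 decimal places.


The conjugate exponent q satisfies 1/p + 1/q = 1.
p = 11, so q = 11/(11 - 1) = 1.1
|y|^q = 2.4088^1.1 = 2.6302
f*(2.4088) = 2.6302 / 1.1 = 2.391


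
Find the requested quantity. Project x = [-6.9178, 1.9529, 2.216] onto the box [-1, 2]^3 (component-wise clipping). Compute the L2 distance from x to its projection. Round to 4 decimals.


Project each component onto [-1, 2].
clip(-6.9178) = -1.0, clip(1.9529) = 1.9529, clip(2.216) = 2.0
Projection = [-1.0, 1.9529, 2.0]
Squared diffs: [35.0204, 0.0, 0.0467]
Distance = sqrt(35.0671) = 5.9217


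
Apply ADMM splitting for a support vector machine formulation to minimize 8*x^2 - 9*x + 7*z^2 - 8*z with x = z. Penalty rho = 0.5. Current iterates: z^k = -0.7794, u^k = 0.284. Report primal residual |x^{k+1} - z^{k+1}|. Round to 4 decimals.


ADMM iteration with rho = 0.5, z^k = -0.7794, u^k = 0.284
Step 1: x-update.
Minimize 8*x^2 - 9*x + (0.5/2)*(x + 0.7794 + 0.284)^2
FOC: (2*8 + 0.5)*x = 9 + 0.5*(-0.7794 - 0.284)
x^{k+1} = 0.5132
Step 2: z-update.
Minimize 7*z^2 - 8*z + (0.5/2)*(0.5132 - z + 0.284)^2
FOC: (2*7 + 0.5)*z = 8 + 0.5*(0.5132 + 0.284)
z^{k+1} = 0.5792
Step 3: u-update.
u^{k+1} = 0.284 + 0.5132 - 0.5792 = 0.218
Step 4: Primal residual = |0.5132 - 0.5792| = 0.066


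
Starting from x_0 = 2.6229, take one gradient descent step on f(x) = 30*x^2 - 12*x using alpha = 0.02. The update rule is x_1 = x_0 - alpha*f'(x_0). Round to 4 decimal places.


We compute the gradient at x_0 and apply the update.
f'(x) = 60*x - 12
f'(2.6229) = 60*2.6229 - 12 = 145.374
x_1 = 2.6229 - 0.02*145.374 = -0.2846


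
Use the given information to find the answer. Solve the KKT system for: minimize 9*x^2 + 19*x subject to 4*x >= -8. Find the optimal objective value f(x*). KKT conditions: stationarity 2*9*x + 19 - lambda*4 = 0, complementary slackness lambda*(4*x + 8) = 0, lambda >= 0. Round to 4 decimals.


Step 1: Try lambda = 0 (constraint inactive).
Stationarity: 2*9*x + 19 = 0
x* = -19/(2*9) = -19/18 = -1.0556 (rounded; the exact value -19/18 is used below)
Check constraint: 4*-1.0556 = -4.2224 >= -8 -- satisfied.
Step 2: Compute optimal value.
f(x*) = 9*(-19/18)^2 + 19*(-19/18) = -10.0278


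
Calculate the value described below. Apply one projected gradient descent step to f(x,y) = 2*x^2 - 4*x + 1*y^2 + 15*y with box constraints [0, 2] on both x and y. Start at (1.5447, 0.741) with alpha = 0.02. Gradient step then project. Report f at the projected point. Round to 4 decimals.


Step 1: Compute gradient at (1.5447, 0.741).
grad_x = 2*2*1.5447 - 4 = 2.1788
grad_y = 2*1*0.741 + 15 = 16.482
Step 2: Gradient step.
x_raw = 1.5447 - 0.02*2.1788 = 1.5011
y_raw = 0.741 - 0.02*16.482 = 0.4114
Step 3: Project onto [0, 2].
x_proj = clip(1.5011) = 1.5011
y_proj = clip(0.4114) = 0.4114
Step 4: Evaluate f.
f(1.5011, 0.4114) = 4.8419


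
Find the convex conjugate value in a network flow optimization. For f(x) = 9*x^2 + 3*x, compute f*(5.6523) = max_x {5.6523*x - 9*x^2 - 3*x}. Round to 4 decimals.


f*(y) = sup_x {y*x - a*x^2 - b*x} = sup_x {(y-b)*x - a*x^2}
FOC: (y - b) - 2a*x = 0 => x* = (y - b)/(2a)
x* = (5.6523 - 3)/(2*9) = 0.1474
f*(5.6523) = (y-b)^2/(4a) = (5.6523 - 3)^2/(4*9)
= 7.0347/36 = 0.1954


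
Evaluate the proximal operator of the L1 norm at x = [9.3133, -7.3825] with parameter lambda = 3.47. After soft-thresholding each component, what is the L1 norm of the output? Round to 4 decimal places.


Soft-thresholding with lambda = 3.47:
prox(9.3133) = sign(9.3133)*max(|9.3133| - 3.47, 0) = 5.8433
prox(-7.3825) = sign(-7.3825)*max(|-7.3825| - 3.47, 0) = -3.9125
prox(x) = [5.8433, -3.9125]
||prox(x)||_1 = 5.8433 + 3.9125 = 9.7558


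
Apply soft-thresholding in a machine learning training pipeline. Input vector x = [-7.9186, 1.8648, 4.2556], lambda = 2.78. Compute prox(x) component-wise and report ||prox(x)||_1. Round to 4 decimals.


Soft-thresholding with lambda = 2.78:
prox(-7.9186) = sign(-7.9186)*max(|-7.9186| - 2.78, 0) = -5.1386
prox(1.8648) = sign(1.8648)*max(|1.8648| - 2.78, 0) = 0.0
prox(4.2556) = sign(4.2556)*max(|4.2556| - 2.78, 0) = 1.4756
prox(x) = [-5.1386, 0.0, 1.4756]
||prox(x)||_1 = 5.1386 + 0.0 + 1.4756 = 6.6142


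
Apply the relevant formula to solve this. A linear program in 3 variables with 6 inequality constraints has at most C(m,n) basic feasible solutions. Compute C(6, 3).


Each vertex corresponds to some choice of n active constraints out of m, so the number of vertices is at most C(m, n) = m! / (n!(m-n)!).
m = 6, n = 3
Numerator: 6 * 5 * 4
Denominator: 3! = 6
C(6, 3) = 20


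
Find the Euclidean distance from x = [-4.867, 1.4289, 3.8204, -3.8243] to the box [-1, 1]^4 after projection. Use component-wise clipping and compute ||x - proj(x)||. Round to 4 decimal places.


Project each component onto [-1, 1].
clip(-4.867) = -1.0, clip(1.4289) = 1.0, clip(3.8204) = 1.0, clip(-3.8243) = -1.0
Projection = [-1.0, 1.0, 1.0, -1.0]
Squared diffs: [14.9537, 0.184, 7.9547, 7.9767]
Distance = sqrt(31.0691) = 5.574


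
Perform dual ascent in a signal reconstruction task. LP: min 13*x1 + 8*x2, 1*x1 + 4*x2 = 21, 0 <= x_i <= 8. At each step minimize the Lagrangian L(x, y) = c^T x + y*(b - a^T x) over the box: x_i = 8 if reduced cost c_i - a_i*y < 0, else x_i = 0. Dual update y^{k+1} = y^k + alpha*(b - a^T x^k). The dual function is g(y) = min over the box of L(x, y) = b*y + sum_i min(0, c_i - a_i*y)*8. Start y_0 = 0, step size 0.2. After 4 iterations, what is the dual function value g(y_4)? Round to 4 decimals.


Dual ascent for LP: min 13*x1 + 8*x2, 1*x1 + 4*x2 = 21, 0 <= x_i <= 8
Step 1: y^k = 0.0, reduced costs: (13.0, 8.0)
  x^k = (0.0, 0.0), subgradient = b - a^T x = 21.0
  y^{k+1} = 0.0 + 0.2*21.0 = 4.2
Step 2: y^k = 4.2, reduced costs: (8.8, -8.8)
  x^k = (0.0, 8.0), subgradient = b - a^T x = -11.0
  y^{k+1} = 4.2 + 0.2*-11.0 = 2.0
Step 3: y^k = 2.0, reduced costs: (11.0, 0.0)
  x^k = (0.0, 0.0), subgradient = b - a^T x = 21.0
  y^{k+1} = 2.0 + 0.2*21.0 = 6.2
Step 4: y^k = 6.2, reduced costs: (6.8, -16.8)
  x^k = (0.0, 8.0), subgradient = b - a^T x = -11.0
  y^{k+1} = 6.2 + 0.2*-11.0 = 4.0
Dual objective at y_4 = 4.0: reduced costs (9.0, -8.0), box minimizer x = (0.0, 8.0)
g(y_4) = b*y + (c1 - a1*y)*x1 + (c2 - a2*y)*x2 = 21*4.0 + 9.0*0.0 + (-8.0)*8.0 = 84.0 + 0.0 - 64.0 = 20.0


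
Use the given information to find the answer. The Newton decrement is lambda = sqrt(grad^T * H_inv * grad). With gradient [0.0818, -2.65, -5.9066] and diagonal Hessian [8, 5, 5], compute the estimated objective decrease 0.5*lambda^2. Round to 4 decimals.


Step 1: H is diagonal, so H^(-1) * g = [0.0102, -0.53, -1.1813].
Step 2: g^T H^(-1) g = sum_i g_i^2 / H_ii
  = (0.0818)^2/8 + (-2.65)^2/5 + (-5.9066)^2/5
  = 0.0008 + 1.4045 + 6.9776 = 8.3829
Step 3: Objective decrease = 0.5 * g^T H^(-1) g = 4.1915


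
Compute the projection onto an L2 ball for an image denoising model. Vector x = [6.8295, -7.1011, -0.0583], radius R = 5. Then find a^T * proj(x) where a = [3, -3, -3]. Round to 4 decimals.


Step 1: Compute ||x|| (intermediates to 6 decimals).
||x|| = sqrt(6.8295^2 + (-7.1011)^2 + (-0.0583)^2) = 9.852466
Step 2: Project.
Since ||x|| > R, scale = R/||x|| = 5/9.852466 = 0.507487, proj(x) = scale * x
proj(x) = [3.465882, -3.603716, -0.029586]
Step 3: Dot product.
a^T * proj(x) = 3*3.465882 - 3*(-3.603716) - 3*(-0.029586) = 21.2976


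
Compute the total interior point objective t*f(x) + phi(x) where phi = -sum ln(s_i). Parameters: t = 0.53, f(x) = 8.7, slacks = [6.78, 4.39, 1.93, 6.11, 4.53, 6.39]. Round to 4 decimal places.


Step 1: Compute log-barrier.
ln values: [1.914, 1.4793, 0.6575, 1.8099, 1.5107, 1.8547]
phi = -(1.914 + 1.4793 + 0.6575 + 1.8099 + 1.5107 + 1.8547) = -9.2262
Step 2: Compute augmented objective.
t*f(x) = 0.53*8.7 = 4.611
Total = 4.611 - 9.2262 = -4.6152


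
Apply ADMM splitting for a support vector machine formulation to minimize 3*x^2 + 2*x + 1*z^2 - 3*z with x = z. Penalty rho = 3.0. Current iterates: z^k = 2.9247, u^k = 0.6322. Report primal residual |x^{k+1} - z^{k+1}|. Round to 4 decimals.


ADMM iteration with rho = 3.0, z^k = 2.9247, u^k = 0.6322
Step 1: x-update.
Minimize 3*x^2 + 2*x + (3.0/2)*(x - 2.9247 + 0.6322)^2
FOC: (2*3 + 3.0)*x = -2 + 3.0*(2.9247 - 0.6322)
x^{k+1} = 0.5419
Step 2: z-update.
Minimize 1*z^2 - 3*z + (3.0/2)*(0.5419 - z + 0.6322)^2
FOC: (2*1 + 3.0)*z = 3 + 3.0*(0.5419 + 0.6322)
z^{k+1} = 1.3045
Step 3: u-update.
u^{k+1} = 0.6322 + 0.5419 - 1.3045 = -0.1303
Step 4: Primal residual = |0.5419 - 1.3045| = 0.7625


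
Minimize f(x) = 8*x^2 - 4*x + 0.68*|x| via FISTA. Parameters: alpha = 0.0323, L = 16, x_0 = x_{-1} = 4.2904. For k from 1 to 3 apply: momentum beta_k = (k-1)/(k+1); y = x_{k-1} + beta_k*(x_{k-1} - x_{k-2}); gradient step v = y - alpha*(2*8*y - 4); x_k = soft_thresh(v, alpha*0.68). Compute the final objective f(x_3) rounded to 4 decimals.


FISTA on f(x) = 8*x^2 - 4*x + 0.68*|x|
L = 16, alpha = 0.0323
Iteration 1: beta = 0.0, y = 4.2904 + 0.0*(4.2904 - 4.2904) = 4.2904
  grad(y) = 64.6464, v = y - alpha*grad = 2.2023
  prox(v) = soft_thresh(2.2023, 0.022) = 2.1804
Iteration 2: beta = 0.3333, y = 2.1804 + 0.3333*(2.1804 - 4.2904) = 1.477
  grad(y) = 19.6322, v = y - alpha*grad = 0.8429
  prox(v) = soft_thresh(0.8429, 0.022) = 0.8209
Iteration 3: beta = 0.5, y = 0.8209 + 0.5*(0.8209 - 2.1804) = 0.1412
  grad(y) = -1.7406, v = y - alpha*grad = 0.1974
  prox(v) = soft_thresh(0.1974, 0.022) = 0.1755
f(x_3) = 8*0.1755^2 - 4*0.1755 + 0.68*|0.1755| = -0.3362


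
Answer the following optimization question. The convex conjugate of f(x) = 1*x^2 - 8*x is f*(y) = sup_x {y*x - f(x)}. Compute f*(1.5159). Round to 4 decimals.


f*(y) = sup_x {y*x - a*x^2 - b*x} = sup_x {(y-b)*x - a*x^2}
FOC: (y - b) - 2a*x = 0 => x* = (y - b)/(2a)
x* = (1.5159 + 8)/(2*1) = 4.758
f*(1.5159) = (y-b)^2/(4a) = (1.5159 + 8)^2/(4*1)
= 90.5524/4 = 22.6381


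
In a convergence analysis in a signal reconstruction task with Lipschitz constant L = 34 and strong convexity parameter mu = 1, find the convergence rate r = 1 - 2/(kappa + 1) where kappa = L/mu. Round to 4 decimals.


Step 1: Compute the condition number.
kappa = L/mu = 34/1 = 34.0
Step 2: Compute the convergence rate.
r = 1 - 2/(kappa + 1) = 1 - 2*mu/(L + mu) = (L - mu)/(L + mu) = 33/35 = 0.9429


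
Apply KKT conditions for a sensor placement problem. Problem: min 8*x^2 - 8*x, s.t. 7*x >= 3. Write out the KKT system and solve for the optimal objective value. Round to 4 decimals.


Step 1: Try lambda = 0 (constraint inactive).
Stationarity: 2*8*x - 8 = 0
x* = 8/(2*8) = 0.5
Check constraint: 7*0.5 = 3.5 >= 3 -- satisfied.
Step 2: Compute optimal value.
f(x*) = 8*0.5^2 - 8*0.5 = -2.0


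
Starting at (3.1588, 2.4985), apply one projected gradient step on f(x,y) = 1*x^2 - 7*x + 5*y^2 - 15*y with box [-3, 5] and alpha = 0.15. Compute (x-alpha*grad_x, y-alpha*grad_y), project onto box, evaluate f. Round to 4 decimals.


Step 1: Compute gradient at (3.1588, 2.4985).
grad_x = 2*1*3.1588 - 7 = -0.6824
grad_y = 2*5*2.4985 - 15 = 9.985
Step 2: Gradient step.
x_raw = 3.1588 - 0.15*-0.6824 = 3.2612
y_raw = 2.4985 - 0.15*9.985 = 1.0008
Step 3: Project onto [-3, 5].
x_proj = clip(3.2612) = 3.2612
y_proj = clip(1.0008) = 1.0008
Step 4: Evaluate f.
f(3.2612, 1.0008) = -22.1967


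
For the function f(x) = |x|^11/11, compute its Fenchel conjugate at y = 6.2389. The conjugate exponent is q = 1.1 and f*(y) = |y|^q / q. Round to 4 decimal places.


The conjugate exponent q satisfies 1/p + 1/q = 1.
p = 11, so q = 11/(11 - 1) = 1.1
|y|^q = 6.2389^1.1 = 7.4924
f*(6.2389) = 7.4924 / 1.1 = 6.8112


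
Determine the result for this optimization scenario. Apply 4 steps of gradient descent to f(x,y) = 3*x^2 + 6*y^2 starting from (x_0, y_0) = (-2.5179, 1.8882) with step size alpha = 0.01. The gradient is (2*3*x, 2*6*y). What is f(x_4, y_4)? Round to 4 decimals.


Gradient descent on f(x,y) = 3*x^2 + 6*y^2.
Starting point: (-2.5179, 1.8882), alpha = 0.01
Step 1: grad_x = 2*3*-2.5179 = -15.1074, grad_y = 2*6*1.8882 = 22.6584
  x_1 = -2.5179 - 0.01*-15.1074 = -2.3668
  y_1 = 1.8882 - 0.01*22.6584 = 1.6616
Step 2: grad_x = 2*3*-2.3668 = -14.201, grad_y = 2*6*1.6616 = 19.9394
  x_2 = -2.3668 - 0.01*-14.201 = -2.2248
  y_2 = 1.6616 - 0.01*19.9394 = 1.4622
Step 3: grad_x = 2*3*-2.2248 = -13.3489, grad_y = 2*6*1.4622 = 17.5467
  x_3 = -2.2248 - 0.01*-13.3489 = -2.0913
  y_3 = 1.4622 - 0.01*17.5467 = 1.2868
Step 4: grad_x = 2*3*-2.0913 = -12.548, grad_y = 2*6*1.2868 = 15.4411
  x_4 = -2.0913 - 0.01*-12.548 = -1.9658
  y_4 = 1.2868 - 0.01*15.4411 = 1.1323
f(-1.9658, 1.1323) = 3*(-1.9658)^2 + 6*1.1323^2 = 19.2869


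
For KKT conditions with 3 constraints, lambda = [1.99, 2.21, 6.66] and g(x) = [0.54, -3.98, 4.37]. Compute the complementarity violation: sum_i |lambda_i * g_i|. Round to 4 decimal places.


KKT complementary slackness check:
lambda_1 * g_1 = 1.99 * 0.54 = 1.0746
lambda_2 * g_2 = 2.21 * -3.98 = -8.7958
lambda_3 * g_3 = 6.66 * 4.37 = 29.1042
Total violation = 1.0746 + 8.7958 + 29.1042 = 38.9746


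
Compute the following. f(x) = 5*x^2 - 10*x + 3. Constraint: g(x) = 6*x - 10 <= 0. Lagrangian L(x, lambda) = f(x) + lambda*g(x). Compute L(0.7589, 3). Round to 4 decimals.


Step 1: Evaluate f(x).
f(0.7589) = 5*0.7589^2 - 10*0.7589 + 3 = -1.7094
Step 2: Evaluate g(x).
g(0.7589) = 6*0.7589 - 10 = -5.4466
Step 3: Compute Lagrangian.
L = -1.7094 + 3*-5.4466 = -18.0492


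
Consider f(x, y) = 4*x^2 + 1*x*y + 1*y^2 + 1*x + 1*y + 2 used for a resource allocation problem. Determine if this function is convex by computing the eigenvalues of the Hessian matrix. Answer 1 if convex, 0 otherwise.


The Hessian of f(x,y) = 4*x^2 + 1*x*y + 1*y^2 + 1*x + 1*y + 2 is:
H = [[8, 1], [1, 2]]
Trace = 8 + 2 = 10
Determinant = 8*2 - (1)^2 = 15
Discriminant = (10)^2 - 4*15 = 40.0
Eigenvalues: lambda_1 = 1.8377, lambda_2 = 8.1623
The function is convex.

1


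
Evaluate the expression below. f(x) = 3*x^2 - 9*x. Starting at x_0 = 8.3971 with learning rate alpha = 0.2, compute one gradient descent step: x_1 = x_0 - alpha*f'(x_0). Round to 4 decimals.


We compute the gradient at x_0 and apply the update.
f'(x) = 6*x - 9
f'(8.3971) = 6*8.3971 - 9 = 41.3826
x_1 = 8.3971 - 0.2*41.3826 = 0.1206


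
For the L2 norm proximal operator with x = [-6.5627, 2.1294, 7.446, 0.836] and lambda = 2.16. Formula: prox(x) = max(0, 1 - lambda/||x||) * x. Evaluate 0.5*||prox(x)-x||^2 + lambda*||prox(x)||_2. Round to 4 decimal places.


Step 1: Compute ||x||.
||x|| = 10.1855
Step 2: Compute scaling factor.
scale = max(0, 1 - 2.16/10.1855) = 0.7879
Step 3: prox(x) = [-5.171, 1.6778, 5.867, 0.6587]
||prox(x)|| = 8.0255
Step 4: Proximal objective.
0.5*||prox-x||^2 = 2.3328
lambda*||prox|| = 17.3351
Total = 19.668


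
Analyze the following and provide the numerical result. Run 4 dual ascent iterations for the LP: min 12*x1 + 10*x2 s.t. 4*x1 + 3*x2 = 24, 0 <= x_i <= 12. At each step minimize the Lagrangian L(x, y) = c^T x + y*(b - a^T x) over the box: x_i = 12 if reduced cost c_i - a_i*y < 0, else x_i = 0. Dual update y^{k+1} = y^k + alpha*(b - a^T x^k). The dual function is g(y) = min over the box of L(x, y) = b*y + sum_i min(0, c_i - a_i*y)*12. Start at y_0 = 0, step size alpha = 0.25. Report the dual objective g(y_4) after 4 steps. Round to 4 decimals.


Dual ascent for LP: min 12*x1 + 10*x2, 4*x1 + 3*x2 = 24, 0 <= x_i <= 12
Step 1: y^k = 0.0, reduced costs: (12.0, 10.0)
  x^k = (0.0, 0.0), subgradient = b - a^T x = 24.0
  y^{k+1} = 0.0 + 0.25*24.0 = 6.0
Step 2: y^k = 6.0, reduced costs: (-12.0, -8.0)
  x^k = (12.0, 12.0), subgradient = b - a^T x = -60.0
  y^{k+1} = 6.0 + 0.25*-60.0 = -9.0
Step 3: y^k = -9.0, reduced costs: (48.0, 37.0)
  x^k = (0.0, 0.0), subgradient = b - a^T x = 24.0
  y^{k+1} = -9.0 + 0.25*24.0 = -3.0
Step 4: y^k = -3.0, reduced costs: (24.0, 19.0)
  x^k = (0.0, 0.0), subgradient = b - a^T x = 24.0
  y^{k+1} = -3.0 + 0.25*24.0 = 3.0
Dual objective at y_4 = 3.0: reduced costs (0.0, 1.0), box minimizer x = (0.0, 0.0)
g(y_4) = b*y + (c1 - a1*y)*x1 + (c2 - a2*y)*x2 = 24*3.0 + 0.0*0.0 + 1.0*0.0 = 72.0 + 0.0 + 0.0 = 72.0


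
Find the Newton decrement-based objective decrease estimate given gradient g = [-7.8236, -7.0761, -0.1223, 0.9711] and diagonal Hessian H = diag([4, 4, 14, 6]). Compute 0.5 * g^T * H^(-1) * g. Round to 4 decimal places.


Step 1: H is diagonal, so H^(-1) * g = [-1.9559, -1.769, -0.0087, 0.1619].
Step 2: g^T H^(-1) g = sum_i g_i^2 / H_ii
  = (-7.8236)^2/4 + (-7.0761)^2/4 + (-0.1223)^2/14 + (0.9711)^2/6
  = 15.3022 + 12.5178 + 0.0011 + 0.1572 = 27.9782
Step 3: Objective decrease = 0.5 * g^T H^(-1) g = 13.9891


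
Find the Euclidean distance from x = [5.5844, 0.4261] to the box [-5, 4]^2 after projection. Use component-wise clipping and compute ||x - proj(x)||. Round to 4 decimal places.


Project each component onto [-5, 4].
clip(5.5844) = 4.0, clip(0.4261) = 0.4261
Projection = [4.0, 0.4261]
Squared diffs: [2.5103, 0.0]
Distance = sqrt(2.5103) = 1.5844


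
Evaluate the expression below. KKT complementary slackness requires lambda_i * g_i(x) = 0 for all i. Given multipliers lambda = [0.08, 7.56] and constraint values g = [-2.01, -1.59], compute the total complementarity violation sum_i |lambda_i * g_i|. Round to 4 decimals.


KKT complementary slackness check:
lambda_1 * g_1 = 0.08 * -2.01 = -0.1608
lambda_2 * g_2 = 7.56 * -1.59 = -12.0204
Total violation = 0.1608 + 12.0204 = 12.1812


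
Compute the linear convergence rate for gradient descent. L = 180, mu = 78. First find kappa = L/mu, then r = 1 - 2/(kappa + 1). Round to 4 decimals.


Step 1: Compute the condition number.
kappa = L/mu = 180/78 = 2.3077
Step 2: Compute the convergence rate.
r = 1 - 2/(kappa + 1) = 1 - 2*mu/(L + mu) = (L - mu)/(L + mu) = 102/258 = 0.3953


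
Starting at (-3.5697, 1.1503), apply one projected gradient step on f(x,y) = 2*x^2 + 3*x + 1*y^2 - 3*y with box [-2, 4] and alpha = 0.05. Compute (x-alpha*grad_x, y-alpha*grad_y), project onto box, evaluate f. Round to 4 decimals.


Step 1: Compute gradient at (-3.5697, 1.1503).
grad_x = 2*2*-3.5697 + 3 = -11.2788
grad_y = 2*1*1.1503 - 3 = -0.6994
Step 2: Gradient step.
x_raw = -3.5697 - 0.05*-11.2788 = -3.0058
y_raw = 1.1503 - 0.05*-0.6994 = 1.1853
Step 3: Project onto [-2, 4].
x_proj = clip(-3.0058) = -2.0
y_proj = clip(1.1853) = 1.1853
Step 4: Evaluate f.
f(-2.0, 1.1853) = -0.1509


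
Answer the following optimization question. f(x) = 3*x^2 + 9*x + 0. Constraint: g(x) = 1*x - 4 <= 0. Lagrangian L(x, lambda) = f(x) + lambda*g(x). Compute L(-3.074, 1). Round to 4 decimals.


Step 1: Evaluate f(x).
f(-3.074) = 3*(-3.074)^2 + 9*(-3.074) + 0 = 0.6824
Step 2: Evaluate g(x).
g(-3.074) = 1*-3.074 - 4 = -7.074
Step 3: Compute Lagrangian.
L = 0.6824 + 1*-7.074 = -6.3916


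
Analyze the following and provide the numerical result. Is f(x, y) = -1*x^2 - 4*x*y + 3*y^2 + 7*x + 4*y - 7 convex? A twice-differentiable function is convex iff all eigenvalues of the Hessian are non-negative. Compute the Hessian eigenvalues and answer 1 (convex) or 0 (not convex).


The Hessian of f(x,y) = -1*x^2 - 4*x*y + 3*y^2 + 7*x + 4*y - 7 is:
H = [[-2, -4], [-4, 6]]
Trace = -2 + 6 = 4
Determinant = -2*6 - (-4)^2 = -28
Discriminant = (4)^2 - 4*-28 = 128.0
Eigenvalues: lambda_1 = -3.6569, lambda_2 = 7.6569
The function is not convex.

0


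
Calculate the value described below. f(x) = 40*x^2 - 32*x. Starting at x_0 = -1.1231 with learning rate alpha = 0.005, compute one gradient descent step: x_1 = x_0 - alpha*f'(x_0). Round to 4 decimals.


We compute the gradient at x_0 and apply the update.
f'(x) = 80*x - 32
f'(-1.1231) = 80*-1.1231 - 32 = -121.848
x_1 = -1.1231 - 0.005*-121.848 = -0.5139


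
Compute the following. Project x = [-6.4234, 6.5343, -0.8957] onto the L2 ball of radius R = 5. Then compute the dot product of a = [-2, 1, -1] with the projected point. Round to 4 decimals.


Step 1: Compute ||x|| (intermediates to 6 decimals).
||x|| = sqrt((-6.4234)^2 + 6.5343^2 + (-0.8957)^2) = 9.206488
Step 2: Project.
Since ||x|| > R, scale = R/||x|| = 5/9.206488 = 0.543095, proj(x) = scale * x
proj(x) = [-3.488516, 3.548746, -0.48645]
Step 3: Dot product.
a^T * proj(x) = -2*(-3.488516) + 1*3.548746 - 1*(-0.48645) = 11.0122


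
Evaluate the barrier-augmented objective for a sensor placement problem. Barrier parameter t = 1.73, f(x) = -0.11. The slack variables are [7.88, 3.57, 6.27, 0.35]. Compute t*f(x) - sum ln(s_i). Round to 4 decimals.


Step 1: Compute log-barrier.
ln values: [2.0643, 1.2726, 1.8358, -1.0498]
phi = -(2.0643 + 1.2726 + 1.8358 - 1.0498) = -4.1228
Step 2: Compute augmented objective.
t*f(x) = 1.73*-0.11 = -0.1903
Total = -0.1903 - 4.1228 = -4.3131


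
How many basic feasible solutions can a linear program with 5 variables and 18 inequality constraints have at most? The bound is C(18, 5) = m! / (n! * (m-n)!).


Each vertex corresponds to some choice of n active constraints out of m, so the number of vertices is at most C(m, n) = m! / (n!(m-n)!).
m = 18, n = 5
Numerator: 18 * 17 * 16 * 15 * 14
Denominator: 5! = 120
C(18, 5) = 8568


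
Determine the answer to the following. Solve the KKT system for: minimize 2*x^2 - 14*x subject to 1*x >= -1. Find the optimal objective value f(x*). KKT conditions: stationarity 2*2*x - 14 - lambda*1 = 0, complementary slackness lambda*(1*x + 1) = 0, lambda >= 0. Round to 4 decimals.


Step 1: Try lambda = 0 (constraint inactive).
Stationarity: 2*2*x - 14 = 0
x* = 14/(2*2) = 3.5
Check constraint: 1*3.5 = 3.5 >= -1 -- satisfied.
Step 2: Compute optimal value.
f(x*) = 2*3.5^2 - 14*3.5 = -24.5


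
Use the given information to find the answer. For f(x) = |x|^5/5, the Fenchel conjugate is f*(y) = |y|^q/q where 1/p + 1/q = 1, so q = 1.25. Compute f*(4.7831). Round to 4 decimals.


The conjugate exponent q satisfies 1/p + 1/q = 1.
p = 5, so q = 5/(5 - 1) = 1.25
|y|^q = 4.7831^1.25 = 7.0735
f*(4.7831) = 7.0735 / 1.25 = 5.6588


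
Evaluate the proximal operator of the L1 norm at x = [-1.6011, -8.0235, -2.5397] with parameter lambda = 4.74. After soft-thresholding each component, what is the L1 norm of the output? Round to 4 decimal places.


Soft-thresholding with lambda = 4.74:
prox(-1.6011) = sign(-1.6011)*max(|-1.6011| - 4.74, 0) = 0.0
prox(-8.0235) = sign(-8.0235)*max(|-8.0235| - 4.74, 0) = -3.2835
prox(-2.5397) = sign(-2.5397)*max(|-2.5397| - 4.74, 0) = 0.0
prox(x) = [0.0, -3.2835, 0.0]
||prox(x)||_1 = 0.0 + 3.2835 + 0.0 = 3.2835


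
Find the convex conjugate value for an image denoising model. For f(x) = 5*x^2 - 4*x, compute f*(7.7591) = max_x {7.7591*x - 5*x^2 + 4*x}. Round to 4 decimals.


f*(y) = sup_x {y*x - a*x^2 - b*x} = sup_x {(y-b)*x - a*x^2}
FOC: (y - b) - 2a*x = 0 => x* = (y - b)/(2a)
x* = (7.7591 + 4)/(2*5) = 1.1759
f*(7.7591) = (y-b)^2/(4a) = (7.7591 + 4)^2/(4*5)
= 138.2764/20 = 6.9138


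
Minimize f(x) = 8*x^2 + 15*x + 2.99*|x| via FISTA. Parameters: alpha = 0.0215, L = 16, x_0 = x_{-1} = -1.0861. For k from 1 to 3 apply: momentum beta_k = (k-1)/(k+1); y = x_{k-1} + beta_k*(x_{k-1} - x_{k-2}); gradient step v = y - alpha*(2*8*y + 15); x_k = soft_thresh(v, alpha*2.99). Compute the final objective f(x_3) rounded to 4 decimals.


FISTA on f(x) = 8*x^2 + 15*x + 2.99*|x|
L = 16, alpha = 0.0215
Iteration 1: beta = 0.0, y = -1.0861 + 0.0*(-1.0861 + 1.0861) = -1.0861
  grad(y) = -2.3776, v = y - alpha*grad = -1.035
  prox(v) = soft_thresh(-1.035, 0.0643) = -0.9707
Iteration 2: beta = 0.3333, y = -0.9707 + 0.3333*(-0.9707 + 1.0861) = -0.9322
  grad(y) = 0.0843, v = y - alpha*grad = -0.934
  prox(v) = soft_thresh(-0.934, 0.0643) = -0.8698
Iteration 3: beta = 0.5, y = -0.8698 + 0.5*(-0.8698 + 0.9707) = -0.8193
  grad(y) = 1.8914, v = y - alpha*grad = -0.86
  prox(v) = soft_thresh(-0.86, 0.0643) = -0.7957
f(x_3) = 8*(-0.7957)^2 + 15*(-0.7957) + 2.99*|-0.7957| = -4.4913


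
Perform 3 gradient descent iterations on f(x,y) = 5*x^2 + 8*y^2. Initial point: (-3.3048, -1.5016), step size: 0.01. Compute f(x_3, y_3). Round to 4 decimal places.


Gradient descent on f(x,y) = 5*x^2 + 8*y^2.
Starting point: (-3.3048, -1.5016), alpha = 0.01
Step 1: grad_x = 2*5*-3.3048 = -33.048, grad_y = 2*8*-1.5016 = -24.0256
  x_1 = -3.3048 - 0.01*-33.048 = -2.9743
  y_1 = -1.5016 - 0.01*-24.0256 = -1.2613
Step 2: grad_x = 2*5*-2.9743 = -29.7432, grad_y = 2*8*-1.2613 = -20.1815
  x_2 = -2.9743 - 0.01*-29.7432 = -2.6769
  y_2 = -1.2613 - 0.01*-20.1815 = -1.0595
Step 3: grad_x = 2*5*-2.6769 = -26.7689, grad_y = 2*8*-1.0595 = -16.9525
  x_3 = -2.6769 - 0.01*-26.7689 = -2.4092
  y_3 = -1.0595 - 0.01*-16.9525 = -0.89
f(-2.4092, -0.89) = 5*(-2.4092)^2 + 8*(-0.89)^2 = 35.3581


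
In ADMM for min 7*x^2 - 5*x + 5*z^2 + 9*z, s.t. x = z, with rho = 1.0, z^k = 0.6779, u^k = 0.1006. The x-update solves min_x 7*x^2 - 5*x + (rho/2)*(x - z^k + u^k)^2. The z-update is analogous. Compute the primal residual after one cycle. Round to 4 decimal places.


ADMM iteration with rho = 1.0, z^k = 0.6779, u^k = 0.1006
Step 1: x-update.
Minimize 7*x^2 - 5*x + (1.0/2)*(x - 0.6779 + 0.1006)^2
FOC: (2*7 + 1.0)*x = 5 + 1.0*(0.6779 - 0.1006)
x^{k+1} = 0.3718
Step 2: z-update.
Minimize 5*z^2 + 9*z + (1.0/2)*(0.3718 - z + 0.1006)^2
FOC: (2*5 + 1.0)*z = -9 + 1.0*(0.3718 + 0.1006)
z^{k+1} = -0.7752
Step 3: u-update.
u^{k+1} = 0.1006 + 0.3718 + 0.7752 = 1.2477
Step 4: Primal residual = |0.3718 + 0.7752| = 1.1471


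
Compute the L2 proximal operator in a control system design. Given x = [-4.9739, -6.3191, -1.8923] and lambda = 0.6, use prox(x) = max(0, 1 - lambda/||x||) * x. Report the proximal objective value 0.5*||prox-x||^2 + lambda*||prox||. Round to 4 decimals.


Step 1: Compute ||x||.
||x|| = 8.2614
Step 2: Compute scaling factor.
scale = max(0, 1 - 0.6/8.2614) = 0.9274
Step 3: prox(x) = [-4.6127, -5.8602, -1.7549]
||prox(x)|| = 7.6614
Step 4: Proximal objective.
0.5*||prox-x||^2 = 0.18
lambda*||prox|| = 4.5968
Total = 4.7769


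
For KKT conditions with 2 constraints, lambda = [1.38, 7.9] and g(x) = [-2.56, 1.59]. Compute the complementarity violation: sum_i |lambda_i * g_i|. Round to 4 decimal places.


KKT complementary slackness check:
lambda_1 * g_1 = 1.38 * -2.56 = -3.5328
lambda_2 * g_2 = 7.9 * 1.59 = 12.561
Total violation = 3.5328 + 12.561 = 16.0938


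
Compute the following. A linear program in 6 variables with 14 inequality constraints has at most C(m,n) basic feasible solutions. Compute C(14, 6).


Each vertex corresponds to some choice of n active constraints out of m, so the number of vertices is at most C(m, n) = m! / (n!(m-n)!).
m = 14, n = 6
Numerator: 14 * 13 * 12 * 11 * 10 * 9
Denominator: 6! = 720
C(14, 6) = 3003


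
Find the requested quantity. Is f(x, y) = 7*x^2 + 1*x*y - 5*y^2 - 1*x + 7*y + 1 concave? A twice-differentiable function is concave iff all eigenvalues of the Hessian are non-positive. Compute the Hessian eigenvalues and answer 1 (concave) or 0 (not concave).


The Hessian of f(x,y) = 7*x^2 + 1*x*y - 5*y^2 - 1*x + 7*y + 1 is:
H = [[14, 1], [1, -10]]
Trace = 14 - 10 = 4
Determinant = 14*-10 - (1)^2 = -141
Discriminant = (4)^2 - 4*-141 = 580.0
Eigenvalues: lambda_1 = -10.0416, lambda_2 = 14.0416
The function is not concave.

0


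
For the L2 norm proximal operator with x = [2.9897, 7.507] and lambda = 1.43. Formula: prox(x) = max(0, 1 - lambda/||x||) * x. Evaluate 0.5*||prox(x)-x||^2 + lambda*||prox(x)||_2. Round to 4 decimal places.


Step 1: Compute ||x||.
||x|| = 8.0804
Step 2: Compute scaling factor.
scale = max(0, 1 - 1.43/8.0804) = 0.823
Step 3: prox(x) = [2.4606, 6.1785]
||prox(x)|| = 6.6504
Step 4: Proximal objective.
0.5*||prox-x||^2 = 1.0225
lambda*||prox|| = 9.5101
Total = 10.5326


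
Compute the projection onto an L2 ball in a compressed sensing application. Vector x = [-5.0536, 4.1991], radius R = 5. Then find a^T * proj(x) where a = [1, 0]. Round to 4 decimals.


Step 1: Compute ||x|| (intermediates to 6 decimals).
||x|| = sqrt((-5.0536)^2 + 4.1991^2) = 6.570488
Step 2: Project.
Since ||x|| > R, scale = R/||x|| = 5/6.570488 = 0.760978, proj(x) = scale * x
proj(x) = [-3.845678, 3.195423]
Step 3: Dot product.
a^T * proj(x) = 1*(-3.845678) + 0*3.195423 = -3.8457


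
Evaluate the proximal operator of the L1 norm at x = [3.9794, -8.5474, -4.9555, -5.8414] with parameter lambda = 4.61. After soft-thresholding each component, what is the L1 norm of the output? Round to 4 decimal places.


Soft-thresholding with lambda = 4.61:
prox(3.9794) = sign(3.9794)*max(|3.9794| - 4.61, 0) = 0.0
prox(-8.5474) = sign(-8.5474)*max(|-8.5474| - 4.61, 0) = -3.9374
prox(-4.9555) = sign(-4.9555)*max(|-4.9555| - 4.61, 0) = -0.3455
prox(-5.8414) = sign(-5.8414)*max(|-5.8414| - 4.61, 0) = -1.2314
prox(x) = [0.0, -3.9374, -0.3455, -1.2314]
||prox(x)||_1 = 0.0 + 3.9374 + 0.3455 + 1.2314 = 5.5143


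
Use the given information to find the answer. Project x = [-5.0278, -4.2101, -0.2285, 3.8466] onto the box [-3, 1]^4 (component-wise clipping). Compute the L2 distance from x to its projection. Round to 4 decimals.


Project each component onto [-3, 1].
clip(-5.0278) = -3.0, clip(-4.2101) = -3.0, clip(-0.2285) = -0.2285, clip(3.8466) = 1.0
Projection = [-3.0, -3.0, -0.2285, 1.0]
Squared diffs: [4.112, 1.4643, 0.0, 8.1031]
Distance = sqrt(13.6794) = 3.6986


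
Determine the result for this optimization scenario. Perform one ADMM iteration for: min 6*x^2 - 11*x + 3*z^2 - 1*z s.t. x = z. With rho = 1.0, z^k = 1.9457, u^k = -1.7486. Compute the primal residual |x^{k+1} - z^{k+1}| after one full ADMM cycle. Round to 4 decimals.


ADMM iteration with rho = 1.0, z^k = 1.9457, u^k = -1.7486
Step 1: x-update.
Minimize 6*x^2 - 11*x + (1.0/2)*(x - 1.9457 - 1.7486)^2
FOC: (2*6 + 1.0)*x = 11 + 1.0*(1.9457 + 1.7486)
x^{k+1} = 1.1303
Step 2: z-update.
Minimize 3*z^2 - 1*z + (1.0/2)*(1.1303 - z - 1.7486)^2
FOC: (2*3 + 1.0)*z = 1 + 1.0*(1.1303 - 1.7486)
z^{k+1} = 0.0545
Step 3: u-update.
u^{k+1} = -1.7486 + 1.1303 - 0.0545 = -0.6728
Step 4: Primal residual = |1.1303 - 0.0545| = 1.0758


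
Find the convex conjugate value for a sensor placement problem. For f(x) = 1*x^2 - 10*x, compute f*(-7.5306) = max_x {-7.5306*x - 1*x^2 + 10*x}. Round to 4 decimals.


f*(y) = sup_x {y*x - a*x^2 - b*x} = sup_x {(y-b)*x - a*x^2}
FOC: (y - b) - 2a*x = 0 => x* = (y - b)/(2a)
x* = (-7.5306 + 10)/(2*1) = 1.2347
f*(-7.5306) = (y-b)^2/(4a) = (-7.5306 + 10)^2/(4*1)
= 6.0979/4 = 1.5245


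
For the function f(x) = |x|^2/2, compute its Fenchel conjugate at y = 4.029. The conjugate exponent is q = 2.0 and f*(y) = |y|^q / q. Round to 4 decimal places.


The conjugate exponent q satisfies 1/p + 1/q = 1.
p = 2, so q = 2/(2 - 1) = 2.0
|y|^q = 4.029^2.0 = 16.2328
f*(4.029) = 16.2328 / 2.0 = 8.1164


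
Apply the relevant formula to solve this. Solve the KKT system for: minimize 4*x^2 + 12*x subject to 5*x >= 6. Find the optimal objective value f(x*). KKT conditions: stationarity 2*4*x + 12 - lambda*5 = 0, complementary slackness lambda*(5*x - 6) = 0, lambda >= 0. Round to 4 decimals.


Step 1: Try lambda = 0 (constraint inactive).
x_unc = -12/(2*4) = -1.5
Check: 5*-1.5 = -7.5 < 6 -- violated!
Step 2: Constraint must be active: 5*x = 6
x* = 6/5 = 1.2
lambda = (2*4*1.2 + 12)/5 = 4.32
Step 3: Compute optimal value.
f(x*) = 4*1.2^2 + 12*1.2 = 20.16


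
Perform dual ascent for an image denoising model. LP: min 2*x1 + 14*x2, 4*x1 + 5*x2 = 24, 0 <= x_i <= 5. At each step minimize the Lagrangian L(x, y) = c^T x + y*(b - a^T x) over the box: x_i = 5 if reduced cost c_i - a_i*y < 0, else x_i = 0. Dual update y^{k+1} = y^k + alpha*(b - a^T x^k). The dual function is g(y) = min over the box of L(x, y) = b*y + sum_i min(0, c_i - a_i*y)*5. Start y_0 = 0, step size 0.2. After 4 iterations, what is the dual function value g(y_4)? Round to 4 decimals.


Dual ascent for LP: min 2*x1 + 14*x2, 4*x1 + 5*x2 = 24, 0 <= x_i <= 5
Step 1: y^k = 0.0, reduced costs: (2.0, 14.0)
  x^k = (0.0, 0.0), subgradient = b - a^T x = 24.0
  y^{k+1} = 0.0 + 0.2*24.0 = 4.8
Step 2: y^k = 4.8, reduced costs: (-17.2, -10.0)
  x^k = (5.0, 5.0), subgradient = b - a^T x = -21.0
  y^{k+1} = 4.8 + 0.2*-21.0 = 0.6
Step 3: y^k = 0.6, reduced costs: (-0.4, 11.0)
  x^k = (5.0, 0.0), subgradient = b - a^T x = 4.0
  y^{k+1} = 0.6 + 0.2*4.0 = 1.4
Step 4: y^k = 1.4, reduced costs: (-3.6, 7.0)
  x^k = (5.0, 0.0), subgradient = b - a^T x = 4.0
  y^{k+1} = 1.4 + 0.2*4.0 = 2.2
Dual objective at y_4 = 2.2: reduced costs (-6.8, 3.0), box minimizer x = (5.0, 0.0)
g(y_4) = b*y + (c1 - a1*y)*x1 + (c2 - a2*y)*x2 = 24*2.2 + (-6.8)*5.0 + 3.0*0.0 = 52.8 - 34.0 + 0.0 = 18.8
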